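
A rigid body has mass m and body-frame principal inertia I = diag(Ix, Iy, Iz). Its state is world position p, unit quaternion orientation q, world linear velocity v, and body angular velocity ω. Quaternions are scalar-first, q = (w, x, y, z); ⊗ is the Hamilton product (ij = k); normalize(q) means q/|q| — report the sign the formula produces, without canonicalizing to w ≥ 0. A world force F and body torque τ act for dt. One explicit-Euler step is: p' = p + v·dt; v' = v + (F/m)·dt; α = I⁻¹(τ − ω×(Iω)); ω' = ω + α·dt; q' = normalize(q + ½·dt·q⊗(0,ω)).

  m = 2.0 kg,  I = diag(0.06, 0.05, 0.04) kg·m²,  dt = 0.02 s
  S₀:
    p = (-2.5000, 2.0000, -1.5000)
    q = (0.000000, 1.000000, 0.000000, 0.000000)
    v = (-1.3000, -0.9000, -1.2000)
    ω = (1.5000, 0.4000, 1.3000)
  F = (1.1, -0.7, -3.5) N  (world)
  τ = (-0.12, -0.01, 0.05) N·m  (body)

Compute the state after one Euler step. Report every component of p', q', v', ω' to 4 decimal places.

linear accel F/m = (0.5500, -0.3500, -1.7500)
p' = p + v·dt = (-2.5260, 1.9820, -1.5240)
v' = v + a·dt = (-1.2890, -0.9070, -1.2350)
gyro term ω×Iω = (-0.0052, 0.0390, -0.0060)
angular accel α = (-1.9133, -0.9800, 1.4000)
new body rate ω' = (1.4617, 0.3804, 1.3280)
2q̇ = q⊗(0,ω) = (-1.5000000, 0.0000000, -1.3000000, 0.4000000)
q' = normalize(q + ½dt·q⊗(0,ω)) = (-0.0150, 0.9998, -0.0130, 0.0040)

p' = (-2.5260, 1.9820, -1.5240)
q' = (-0.0150, 0.9998, -0.0130, 0.0040)
v' = (-1.2890, -0.9070, -1.2350)
ω' = (1.4617, 0.3804, 1.3280)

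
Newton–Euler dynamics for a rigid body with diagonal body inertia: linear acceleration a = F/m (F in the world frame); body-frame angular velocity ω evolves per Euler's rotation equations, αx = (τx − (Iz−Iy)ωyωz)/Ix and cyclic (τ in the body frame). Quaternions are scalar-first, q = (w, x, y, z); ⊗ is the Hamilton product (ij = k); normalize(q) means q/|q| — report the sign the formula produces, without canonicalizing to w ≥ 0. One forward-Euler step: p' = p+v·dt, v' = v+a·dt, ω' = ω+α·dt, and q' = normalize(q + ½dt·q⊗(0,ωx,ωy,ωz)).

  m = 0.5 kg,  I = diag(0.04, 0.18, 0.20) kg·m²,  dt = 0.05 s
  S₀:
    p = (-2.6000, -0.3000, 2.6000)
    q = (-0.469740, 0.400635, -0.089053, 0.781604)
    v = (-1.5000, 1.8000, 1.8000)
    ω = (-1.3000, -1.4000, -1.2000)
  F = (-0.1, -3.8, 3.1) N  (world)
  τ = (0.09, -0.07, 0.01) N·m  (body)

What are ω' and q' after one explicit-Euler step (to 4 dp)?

ω' = (-1.2295, -1.3501, -1.2612)
q' = (-0.4357, 0.4452, -0.0859, 0.7775)

angular accel α = (1.4100, 0.9978, -1.2240)
ω' = ω + α·dt = (-1.2295, -1.3501, -1.2612)
q⊗(0,ω) = (1.3340761, 1.8117712, 0.1223128, -0.1129699)
q' = normalize(q + ½dt·q⊗(0,ω)) = (-0.4357, 0.4452, -0.0859, 0.7775)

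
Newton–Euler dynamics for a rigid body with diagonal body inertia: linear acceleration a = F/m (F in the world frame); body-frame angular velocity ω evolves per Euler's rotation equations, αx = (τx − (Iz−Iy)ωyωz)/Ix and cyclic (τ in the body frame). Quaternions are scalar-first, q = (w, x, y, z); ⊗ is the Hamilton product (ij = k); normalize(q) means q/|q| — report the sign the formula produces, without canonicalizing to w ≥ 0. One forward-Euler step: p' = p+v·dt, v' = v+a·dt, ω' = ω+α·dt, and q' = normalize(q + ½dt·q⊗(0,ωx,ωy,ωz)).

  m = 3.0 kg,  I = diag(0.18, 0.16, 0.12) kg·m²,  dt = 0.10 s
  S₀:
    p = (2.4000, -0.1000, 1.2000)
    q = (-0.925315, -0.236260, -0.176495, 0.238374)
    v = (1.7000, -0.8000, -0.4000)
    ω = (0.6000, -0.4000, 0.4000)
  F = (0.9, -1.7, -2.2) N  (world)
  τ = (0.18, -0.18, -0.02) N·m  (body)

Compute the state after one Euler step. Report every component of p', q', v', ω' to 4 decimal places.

a = (0.3000, -0.5667, -0.7333)
new position p' = (2.5700, -0.1800, 1.1600)
v + (F/m)dt = (1.7300, -0.8567, -0.4733)
ω×(Iω) gyroscopic = (0.0064, 0.0144, 0.0048)
angular accel α = (0.9644, -1.2150, -0.2067)
ω + α·dt = (0.6964, -0.5215, 0.3793)
Hamilton product q⊗(0,ω) = (-0.0241916, -0.5304374, 0.6076544, -0.1697250)
q + ½dt·q⊗(0,ω), renormalized = (-0.9257, -0.2626, -0.1460, 0.2297)

p' = (2.5700, -0.1800, 1.1600)
q' = (-0.9257, -0.2626, -0.1460, 0.2297)
v' = (1.7300, -0.8567, -0.4733)
ω' = (0.6964, -0.5215, 0.3793)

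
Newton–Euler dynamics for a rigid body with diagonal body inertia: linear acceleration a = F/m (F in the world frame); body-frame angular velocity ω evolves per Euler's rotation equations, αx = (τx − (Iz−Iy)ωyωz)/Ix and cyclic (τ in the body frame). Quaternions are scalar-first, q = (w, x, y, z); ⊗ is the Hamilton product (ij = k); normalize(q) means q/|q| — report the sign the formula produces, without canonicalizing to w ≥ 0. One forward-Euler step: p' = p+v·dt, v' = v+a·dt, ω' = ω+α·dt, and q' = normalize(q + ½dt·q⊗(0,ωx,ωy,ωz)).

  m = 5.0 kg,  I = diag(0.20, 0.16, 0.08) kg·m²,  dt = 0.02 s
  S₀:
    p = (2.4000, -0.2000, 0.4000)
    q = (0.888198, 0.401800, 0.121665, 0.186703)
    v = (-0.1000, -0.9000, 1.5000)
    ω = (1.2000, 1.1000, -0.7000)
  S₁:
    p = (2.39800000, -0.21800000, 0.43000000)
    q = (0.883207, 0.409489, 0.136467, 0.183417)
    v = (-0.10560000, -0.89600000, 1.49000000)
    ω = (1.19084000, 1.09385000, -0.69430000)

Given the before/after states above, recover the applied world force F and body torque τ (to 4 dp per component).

F = (-1.4000, 1.0000, -2.5000)
τ = (-0.0300, -0.1500, -0.0300)

Δω = ω₁−ω₀ = (-0.00916000, -0.00615000, 0.00570000)
applied torque τ = (-0.0300, -0.1500, -0.0300)
v₁ − v₀ = (-0.00560000, 0.00400000, -0.01000000)
F = m·Δv/dt = (-1.4000, 1.0000, -2.5000)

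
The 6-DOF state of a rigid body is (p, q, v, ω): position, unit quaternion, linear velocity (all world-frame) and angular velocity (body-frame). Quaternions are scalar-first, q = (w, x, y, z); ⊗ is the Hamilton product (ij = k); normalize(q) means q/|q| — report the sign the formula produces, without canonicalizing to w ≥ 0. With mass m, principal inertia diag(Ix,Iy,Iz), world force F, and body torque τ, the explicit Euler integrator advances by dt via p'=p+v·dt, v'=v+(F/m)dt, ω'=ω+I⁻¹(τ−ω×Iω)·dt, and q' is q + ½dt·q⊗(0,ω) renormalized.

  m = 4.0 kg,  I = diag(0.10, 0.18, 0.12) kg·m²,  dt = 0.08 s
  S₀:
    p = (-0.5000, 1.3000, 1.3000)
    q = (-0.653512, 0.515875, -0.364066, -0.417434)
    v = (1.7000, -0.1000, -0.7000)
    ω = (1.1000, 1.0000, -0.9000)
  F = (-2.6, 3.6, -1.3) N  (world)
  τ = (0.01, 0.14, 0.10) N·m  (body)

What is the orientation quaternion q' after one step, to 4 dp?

q' = (-0.6750, 0.5157, -0.3891, -0.3564)

2q̇ = q⊗(0,ω) = (-0.5790871, 0.0262302, -0.6484019, 1.5045084)
q' = normalize(q + ½dt·q⊗(0,ω)) = (-0.6750, 0.5157, -0.3891, -0.3564)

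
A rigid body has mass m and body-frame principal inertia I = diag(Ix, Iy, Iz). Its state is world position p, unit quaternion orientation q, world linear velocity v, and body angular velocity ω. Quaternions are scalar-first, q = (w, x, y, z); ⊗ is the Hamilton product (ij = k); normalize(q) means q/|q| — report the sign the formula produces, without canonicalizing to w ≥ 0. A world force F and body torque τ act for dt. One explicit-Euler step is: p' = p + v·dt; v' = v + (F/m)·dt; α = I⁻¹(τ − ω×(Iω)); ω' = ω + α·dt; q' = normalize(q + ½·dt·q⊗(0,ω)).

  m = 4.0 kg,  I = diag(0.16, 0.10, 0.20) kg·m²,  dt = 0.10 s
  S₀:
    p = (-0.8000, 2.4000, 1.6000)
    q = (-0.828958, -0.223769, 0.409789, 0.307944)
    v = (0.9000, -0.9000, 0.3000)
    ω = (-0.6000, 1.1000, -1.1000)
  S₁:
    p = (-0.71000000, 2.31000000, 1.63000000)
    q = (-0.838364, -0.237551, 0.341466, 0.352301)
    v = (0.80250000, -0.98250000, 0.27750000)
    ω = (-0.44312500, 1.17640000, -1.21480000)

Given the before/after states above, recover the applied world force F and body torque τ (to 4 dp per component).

v₁ − v₀ = (-0.09750000, -0.08250000, -0.02250000)
applied force F = (-3.9000, -3.3000, -0.9000)
rate change Δω = (0.15687500, 0.07640000, -0.11480000)
gyro term ω₀×Iω₀ = (-0.1210, -0.0264, 0.0396)
τ = I·(Δω/dt) + ω₀×(Iω₀) = (0.1300, 0.0500, -0.1900)

F = (-3.9000, -3.3000, -0.9000)
τ = (0.1300, 0.0500, -0.1900)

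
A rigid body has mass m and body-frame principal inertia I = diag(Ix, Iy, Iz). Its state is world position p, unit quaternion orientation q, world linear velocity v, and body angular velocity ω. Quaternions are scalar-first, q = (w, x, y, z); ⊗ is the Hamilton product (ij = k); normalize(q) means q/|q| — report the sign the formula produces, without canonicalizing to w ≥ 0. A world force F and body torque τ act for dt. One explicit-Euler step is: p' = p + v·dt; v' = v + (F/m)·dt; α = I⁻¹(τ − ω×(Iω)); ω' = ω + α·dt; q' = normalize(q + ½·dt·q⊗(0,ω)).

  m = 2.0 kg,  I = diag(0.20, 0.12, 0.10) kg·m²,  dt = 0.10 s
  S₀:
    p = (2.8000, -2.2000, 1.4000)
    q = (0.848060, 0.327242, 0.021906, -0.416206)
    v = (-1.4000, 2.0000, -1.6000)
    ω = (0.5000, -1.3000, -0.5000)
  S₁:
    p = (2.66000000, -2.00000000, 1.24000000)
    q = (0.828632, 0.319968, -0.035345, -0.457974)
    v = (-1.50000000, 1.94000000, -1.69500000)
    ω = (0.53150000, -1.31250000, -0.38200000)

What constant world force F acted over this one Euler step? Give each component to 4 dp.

F = (-2.0000, -1.2000, -1.9000)

velocity change Δv = (-0.10000000, -0.06000000, -0.09500000)
m·(v₁−v₀)/dt = (-2.0000, -1.2000, -1.9000)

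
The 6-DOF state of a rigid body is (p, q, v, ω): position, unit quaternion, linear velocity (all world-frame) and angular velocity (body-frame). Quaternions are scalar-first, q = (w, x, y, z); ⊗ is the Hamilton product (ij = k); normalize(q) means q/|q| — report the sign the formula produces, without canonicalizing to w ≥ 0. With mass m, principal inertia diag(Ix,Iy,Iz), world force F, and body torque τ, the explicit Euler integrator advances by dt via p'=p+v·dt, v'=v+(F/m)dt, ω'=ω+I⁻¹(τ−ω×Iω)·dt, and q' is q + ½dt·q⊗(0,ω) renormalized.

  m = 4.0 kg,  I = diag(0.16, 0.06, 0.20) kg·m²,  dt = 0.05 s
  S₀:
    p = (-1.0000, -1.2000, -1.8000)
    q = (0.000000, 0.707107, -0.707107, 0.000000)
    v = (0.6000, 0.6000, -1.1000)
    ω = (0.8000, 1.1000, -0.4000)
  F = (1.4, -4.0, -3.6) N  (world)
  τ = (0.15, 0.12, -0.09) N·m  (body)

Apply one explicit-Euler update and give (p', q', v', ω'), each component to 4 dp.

angular accel α = (1.3225, 1.7867, -0.0100)
new body rate ω' = (0.8661, 1.1893, -0.4005)
Hamilton product q⊗(0,ω) = (0.2121321, 0.2828428, 0.2828428, 1.3435033)
q + ½dt·q⊗(0,ω), renormalized = (0.0053, 0.7137, -0.6996, 0.0336)
a = (0.3500, -1.0000, -0.9000)
p + v·dt = (-0.9700, -1.1700, -1.8550)
new velocity v' = (0.6175, 0.5500, -1.1450)

p' = (-0.9700, -1.1700, -1.8550)
q' = (0.0053, 0.7137, -0.6996, 0.0336)
v' = (0.6175, 0.5500, -1.1450)
ω' = (0.8661, 1.1893, -0.4005)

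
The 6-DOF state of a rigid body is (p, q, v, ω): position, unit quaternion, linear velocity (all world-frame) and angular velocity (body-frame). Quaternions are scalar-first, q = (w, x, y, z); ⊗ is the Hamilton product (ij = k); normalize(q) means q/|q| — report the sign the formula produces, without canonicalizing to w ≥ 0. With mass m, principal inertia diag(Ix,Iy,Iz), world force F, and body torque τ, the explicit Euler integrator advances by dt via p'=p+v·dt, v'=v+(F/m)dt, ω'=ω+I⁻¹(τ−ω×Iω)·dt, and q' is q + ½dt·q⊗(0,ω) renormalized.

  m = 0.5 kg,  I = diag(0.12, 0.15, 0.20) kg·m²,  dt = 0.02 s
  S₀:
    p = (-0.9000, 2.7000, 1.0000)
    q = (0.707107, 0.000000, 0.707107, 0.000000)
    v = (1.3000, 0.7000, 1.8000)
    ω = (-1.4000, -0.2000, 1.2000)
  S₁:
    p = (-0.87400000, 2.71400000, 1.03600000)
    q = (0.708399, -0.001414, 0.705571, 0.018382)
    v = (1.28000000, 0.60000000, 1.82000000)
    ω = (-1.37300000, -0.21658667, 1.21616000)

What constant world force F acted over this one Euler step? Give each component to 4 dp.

F = (-0.5000, -2.5000, 0.5000)

v₁ − v₀ = (-0.02000000, -0.10000000, 0.02000000)
applied force F = (-0.5000, -2.5000, 0.5000)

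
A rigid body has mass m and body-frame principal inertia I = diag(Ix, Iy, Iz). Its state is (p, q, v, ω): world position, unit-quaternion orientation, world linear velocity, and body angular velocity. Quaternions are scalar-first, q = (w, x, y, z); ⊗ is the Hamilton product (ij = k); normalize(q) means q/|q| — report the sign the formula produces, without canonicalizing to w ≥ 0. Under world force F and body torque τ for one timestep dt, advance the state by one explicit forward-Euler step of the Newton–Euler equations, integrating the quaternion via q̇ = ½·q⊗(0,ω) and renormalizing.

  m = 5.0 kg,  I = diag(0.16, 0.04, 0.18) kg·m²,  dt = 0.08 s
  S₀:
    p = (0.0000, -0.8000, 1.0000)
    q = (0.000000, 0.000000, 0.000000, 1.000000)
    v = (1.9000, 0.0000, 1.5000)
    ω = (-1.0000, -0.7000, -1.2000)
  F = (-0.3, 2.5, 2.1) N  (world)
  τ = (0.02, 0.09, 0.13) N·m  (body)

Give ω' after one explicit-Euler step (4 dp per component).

ω' = (-1.0488, -0.4720, -1.1049)

ω×(Iω) gyroscopic = (0.1176, -0.0240, -0.0840)
α = I⁻¹(τ − ω×Iω) = (-0.6100, 2.8500, 1.1889)
new body rate ω' = (-1.0488, -0.4720, -1.1049)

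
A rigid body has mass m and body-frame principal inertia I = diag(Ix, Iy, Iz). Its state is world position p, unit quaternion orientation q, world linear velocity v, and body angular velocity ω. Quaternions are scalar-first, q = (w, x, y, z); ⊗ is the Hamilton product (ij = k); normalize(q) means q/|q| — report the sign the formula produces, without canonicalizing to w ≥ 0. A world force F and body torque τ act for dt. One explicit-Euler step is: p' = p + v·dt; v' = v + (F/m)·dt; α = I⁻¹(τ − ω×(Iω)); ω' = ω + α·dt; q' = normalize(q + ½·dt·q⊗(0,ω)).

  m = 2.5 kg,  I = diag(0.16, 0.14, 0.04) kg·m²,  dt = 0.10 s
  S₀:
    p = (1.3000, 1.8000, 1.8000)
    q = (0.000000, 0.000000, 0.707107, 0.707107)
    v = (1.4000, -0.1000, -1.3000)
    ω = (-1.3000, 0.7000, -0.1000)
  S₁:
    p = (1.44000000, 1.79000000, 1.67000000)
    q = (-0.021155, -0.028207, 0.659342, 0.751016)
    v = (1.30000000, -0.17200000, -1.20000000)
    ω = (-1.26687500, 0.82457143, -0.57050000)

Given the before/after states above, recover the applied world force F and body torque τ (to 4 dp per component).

F = (-2.5000, -1.8000, 2.5000)
τ = (0.0600, 0.1900, -0.1700)

ω₁ − ω₀ = (0.03312500, 0.12457143, -0.47050000)
gyro term ω₀×Iω₀ = (0.0070, 0.0156, 0.0182)
applied torque τ = (0.0600, 0.1900, -0.1700)
v₁ − v₀ = (-0.10000000, -0.07200000, 0.10000000)
applied force F = (-2.5000, -1.8000, 2.5000)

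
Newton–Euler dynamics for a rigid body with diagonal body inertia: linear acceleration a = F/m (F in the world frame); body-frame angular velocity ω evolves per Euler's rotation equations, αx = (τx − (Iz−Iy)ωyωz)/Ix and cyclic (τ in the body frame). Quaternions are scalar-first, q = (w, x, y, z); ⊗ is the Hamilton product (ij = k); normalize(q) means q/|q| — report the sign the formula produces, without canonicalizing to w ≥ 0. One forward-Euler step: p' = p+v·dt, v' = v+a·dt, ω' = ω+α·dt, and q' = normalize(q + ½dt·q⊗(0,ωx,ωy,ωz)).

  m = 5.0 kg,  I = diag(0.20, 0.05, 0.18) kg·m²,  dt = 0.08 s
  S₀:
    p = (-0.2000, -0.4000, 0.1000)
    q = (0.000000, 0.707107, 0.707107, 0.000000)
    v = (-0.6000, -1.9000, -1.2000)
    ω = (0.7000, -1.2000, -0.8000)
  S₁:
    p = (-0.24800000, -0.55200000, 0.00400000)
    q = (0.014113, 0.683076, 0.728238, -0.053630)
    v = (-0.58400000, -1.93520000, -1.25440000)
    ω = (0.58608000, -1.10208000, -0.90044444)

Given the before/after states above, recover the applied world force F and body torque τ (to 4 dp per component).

v₁ − v₀ = (0.01600000, -0.03520000, -0.05440000)
applied force F = (1.0000, -2.2000, -3.4000)
rate change Δω = (-0.11392000, 0.09792000, -0.10044444)
gyro term ω₀×Iω₀ = (0.1248, -0.0112, 0.1260)
I·α + gyro = (-0.1600, 0.0500, -0.1000)

F = (1.0000, -2.2000, -3.4000)
τ = (-0.1600, 0.0500, -0.1000)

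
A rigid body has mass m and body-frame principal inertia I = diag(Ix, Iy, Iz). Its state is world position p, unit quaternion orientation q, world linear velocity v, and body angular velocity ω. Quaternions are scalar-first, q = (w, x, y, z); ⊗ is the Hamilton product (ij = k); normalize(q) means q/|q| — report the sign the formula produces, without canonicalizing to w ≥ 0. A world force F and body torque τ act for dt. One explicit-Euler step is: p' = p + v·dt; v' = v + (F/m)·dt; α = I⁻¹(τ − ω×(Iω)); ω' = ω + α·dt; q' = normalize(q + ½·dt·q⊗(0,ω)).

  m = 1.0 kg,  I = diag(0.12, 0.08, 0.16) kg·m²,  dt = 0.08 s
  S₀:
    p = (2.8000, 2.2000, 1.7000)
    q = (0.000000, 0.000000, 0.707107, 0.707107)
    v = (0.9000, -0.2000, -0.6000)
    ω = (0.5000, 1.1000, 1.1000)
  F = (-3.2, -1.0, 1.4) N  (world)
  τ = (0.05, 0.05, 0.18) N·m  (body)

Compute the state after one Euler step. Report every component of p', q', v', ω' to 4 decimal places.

p' = (2.8720, 2.1840, 1.6520)
q' = (-0.0621, 0.0000, 0.7197, 0.6915)
v' = (0.6440, -0.2800, -0.4880)
ω' = (0.4688, 1.1720, 1.2010)

gyro term ω×Iω = (0.0968, -0.0220, -0.0220)
α = I⁻¹(τ − ω×Iω) = (-0.3900, 0.9000, 1.2625)
ω + α·dt = (0.4688, 1.1720, 1.2010)
2q̇ = q⊗(0,ω) = (-1.5556354, 0.0000000, 0.3535535, -0.3535535)
updated quaternion q' = (-0.0621, 0.0000, 0.7197, 0.6915)
p + v·dt = (2.8720, 2.1840, 1.6520)
new velocity v' = (0.6440, -0.2800, -0.4880)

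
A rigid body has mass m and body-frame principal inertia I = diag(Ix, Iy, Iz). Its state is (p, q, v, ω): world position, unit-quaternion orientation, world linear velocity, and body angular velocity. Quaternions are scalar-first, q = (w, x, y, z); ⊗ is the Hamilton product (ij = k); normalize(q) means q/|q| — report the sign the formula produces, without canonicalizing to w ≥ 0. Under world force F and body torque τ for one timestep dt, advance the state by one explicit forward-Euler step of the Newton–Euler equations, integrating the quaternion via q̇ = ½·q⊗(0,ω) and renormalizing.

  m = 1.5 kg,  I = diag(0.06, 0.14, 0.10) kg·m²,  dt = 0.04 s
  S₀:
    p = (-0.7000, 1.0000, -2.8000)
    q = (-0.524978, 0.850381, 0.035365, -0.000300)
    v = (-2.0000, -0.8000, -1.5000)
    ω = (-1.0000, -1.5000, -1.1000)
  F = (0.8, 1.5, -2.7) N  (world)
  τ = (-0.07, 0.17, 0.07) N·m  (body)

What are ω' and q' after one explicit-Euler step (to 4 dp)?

α = I⁻¹(τ − ω×Iω) = (-0.0667, 1.5286, -0.5000)
new body rate ω' = (-1.0027, -1.4389, -1.1200)
2q̇ = q⊗(0,ω) = (0.9030985, 0.4856265, 1.7231861, -0.6627307)
q + ½dt·q⊗(0,ω), renormalized = (-0.5065, 0.8593, 0.0698, -0.0135)

ω' = (-1.0027, -1.4389, -1.1200)
q' = (-0.5065, 0.8593, 0.0698, -0.0135)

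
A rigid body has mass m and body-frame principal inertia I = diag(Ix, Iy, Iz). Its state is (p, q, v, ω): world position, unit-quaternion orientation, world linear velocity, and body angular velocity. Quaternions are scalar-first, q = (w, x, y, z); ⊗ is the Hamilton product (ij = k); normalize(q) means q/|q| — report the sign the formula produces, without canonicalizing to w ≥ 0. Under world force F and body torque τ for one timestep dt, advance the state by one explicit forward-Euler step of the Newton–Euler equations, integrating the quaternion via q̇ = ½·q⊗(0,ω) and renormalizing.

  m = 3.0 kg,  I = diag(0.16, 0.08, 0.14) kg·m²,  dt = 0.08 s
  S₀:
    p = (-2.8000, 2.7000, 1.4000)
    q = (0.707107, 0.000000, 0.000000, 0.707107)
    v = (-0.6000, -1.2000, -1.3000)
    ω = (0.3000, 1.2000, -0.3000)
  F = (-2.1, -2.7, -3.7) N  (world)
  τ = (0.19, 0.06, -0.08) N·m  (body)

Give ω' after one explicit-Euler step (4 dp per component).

precession coupling ω×(Iω) = (-0.0216, -0.0018, -0.0288)
angular accel α = (1.3225, 0.7725, -0.3657)
ω + α·dt = (0.4058, 1.2618, -0.3293)

ω' = (0.4058, 1.2618, -0.3293)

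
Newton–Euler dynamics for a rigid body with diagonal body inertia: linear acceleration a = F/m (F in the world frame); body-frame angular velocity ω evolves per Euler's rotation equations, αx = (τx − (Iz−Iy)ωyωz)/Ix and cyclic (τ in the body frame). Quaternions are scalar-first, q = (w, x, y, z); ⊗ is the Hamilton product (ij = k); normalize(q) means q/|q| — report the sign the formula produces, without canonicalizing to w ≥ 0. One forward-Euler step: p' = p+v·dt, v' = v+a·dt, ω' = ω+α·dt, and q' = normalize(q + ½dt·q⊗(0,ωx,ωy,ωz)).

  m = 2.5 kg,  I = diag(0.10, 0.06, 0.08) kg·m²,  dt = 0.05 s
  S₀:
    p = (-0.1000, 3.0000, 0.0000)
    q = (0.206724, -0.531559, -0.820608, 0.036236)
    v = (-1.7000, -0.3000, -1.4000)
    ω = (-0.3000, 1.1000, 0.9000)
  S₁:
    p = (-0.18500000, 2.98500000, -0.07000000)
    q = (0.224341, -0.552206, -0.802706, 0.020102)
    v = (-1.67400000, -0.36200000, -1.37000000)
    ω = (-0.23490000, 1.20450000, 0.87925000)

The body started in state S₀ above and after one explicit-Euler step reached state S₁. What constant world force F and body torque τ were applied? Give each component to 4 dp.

ω₁ − ω₀ = (0.06510000, 0.10450000, -0.02075000)
gyro term ω₀×Iω₀ = (0.0198, -0.0054, 0.0132)
applied torque τ = (0.1500, 0.1200, -0.0200)
Δv = v₁−v₀ = (0.02600000, -0.06200000, 0.03000000)
applied force F = (1.3000, -3.1000, 1.5000)

F = (1.3000, -3.1000, 1.5000)
τ = (0.1500, 0.1200, -0.0200)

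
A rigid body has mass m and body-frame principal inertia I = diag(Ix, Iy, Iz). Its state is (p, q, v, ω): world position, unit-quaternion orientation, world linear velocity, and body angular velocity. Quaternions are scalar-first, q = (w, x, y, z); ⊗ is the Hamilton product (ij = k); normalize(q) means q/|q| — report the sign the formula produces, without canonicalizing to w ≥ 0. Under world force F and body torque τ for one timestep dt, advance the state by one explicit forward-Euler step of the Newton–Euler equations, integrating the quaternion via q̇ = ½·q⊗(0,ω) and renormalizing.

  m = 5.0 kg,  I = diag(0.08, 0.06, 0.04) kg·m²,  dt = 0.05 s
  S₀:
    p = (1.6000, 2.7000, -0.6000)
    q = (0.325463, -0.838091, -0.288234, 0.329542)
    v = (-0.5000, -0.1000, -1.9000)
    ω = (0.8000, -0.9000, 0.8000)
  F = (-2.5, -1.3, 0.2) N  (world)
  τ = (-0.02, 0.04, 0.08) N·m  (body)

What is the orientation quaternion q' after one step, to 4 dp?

q⊗(0,ω) = (0.1474286, 0.3263710, 0.6411897, 1.2452395)
q + ½dt·q⊗(0,ω), renormalized = (0.3289, -0.8294, -0.2720, 0.3604)

q' = (0.3289, -0.8294, -0.2720, 0.3604)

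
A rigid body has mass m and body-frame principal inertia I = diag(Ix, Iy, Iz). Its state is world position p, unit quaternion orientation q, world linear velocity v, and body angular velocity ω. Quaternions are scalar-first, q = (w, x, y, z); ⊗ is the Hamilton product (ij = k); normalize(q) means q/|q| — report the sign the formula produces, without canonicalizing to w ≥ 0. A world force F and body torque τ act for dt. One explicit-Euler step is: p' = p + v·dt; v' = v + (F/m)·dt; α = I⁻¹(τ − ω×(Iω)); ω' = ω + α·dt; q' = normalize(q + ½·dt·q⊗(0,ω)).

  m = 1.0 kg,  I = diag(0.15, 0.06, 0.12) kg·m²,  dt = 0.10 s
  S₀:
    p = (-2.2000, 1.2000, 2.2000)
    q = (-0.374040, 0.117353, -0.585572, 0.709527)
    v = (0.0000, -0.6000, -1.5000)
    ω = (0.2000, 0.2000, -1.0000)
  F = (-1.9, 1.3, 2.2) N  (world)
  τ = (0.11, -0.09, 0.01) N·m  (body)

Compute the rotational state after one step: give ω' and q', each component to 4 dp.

gyro term ω×Iω = (-0.0120, -0.0060, -0.0036)
angular accel α = (0.8133, -1.4000, 0.1133)
ω' = ω + α·dt = (0.2813, 0.0600, -0.9887)
Hamilton product q⊗(0,ω) = (0.8031708, 0.3688586, 0.1844504, 0.5146250)
updated quaternion q' = (-0.3334, 0.1356, -0.5756, 0.7343)

ω' = (0.2813, 0.0600, -0.9887)
q' = (-0.3334, 0.1356, -0.5756, 0.7343)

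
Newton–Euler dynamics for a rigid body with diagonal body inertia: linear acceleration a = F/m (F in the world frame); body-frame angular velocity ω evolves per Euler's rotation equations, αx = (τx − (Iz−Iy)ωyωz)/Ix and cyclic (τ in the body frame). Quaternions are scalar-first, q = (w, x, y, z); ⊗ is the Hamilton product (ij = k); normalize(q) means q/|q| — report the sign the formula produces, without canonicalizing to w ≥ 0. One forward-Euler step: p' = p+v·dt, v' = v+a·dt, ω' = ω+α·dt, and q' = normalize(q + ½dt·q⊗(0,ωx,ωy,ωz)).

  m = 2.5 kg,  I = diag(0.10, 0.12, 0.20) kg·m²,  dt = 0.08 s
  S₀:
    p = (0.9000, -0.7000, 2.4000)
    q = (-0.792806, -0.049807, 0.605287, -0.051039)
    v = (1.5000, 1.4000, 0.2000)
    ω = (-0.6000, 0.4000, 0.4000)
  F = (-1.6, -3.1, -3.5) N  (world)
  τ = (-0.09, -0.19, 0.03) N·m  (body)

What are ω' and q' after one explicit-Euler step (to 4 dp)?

α = I⁻¹(τ − ω×Iω) = (-1.0280, -1.7833, 0.1740)
ω' = ω + α·dt = (-0.6822, 0.2573, 0.4139)
Hamilton product q⊗(0,ω) = (-0.2515834, 0.7382140, -0.2665762, 0.0261270)
q + ½dt·q⊗(0,ω), renormalized = (-0.8024, -0.0203, 0.5943, -0.0500)

ω' = (-0.6822, 0.2573, 0.4139)
q' = (-0.8024, -0.0203, 0.5943, -0.0500)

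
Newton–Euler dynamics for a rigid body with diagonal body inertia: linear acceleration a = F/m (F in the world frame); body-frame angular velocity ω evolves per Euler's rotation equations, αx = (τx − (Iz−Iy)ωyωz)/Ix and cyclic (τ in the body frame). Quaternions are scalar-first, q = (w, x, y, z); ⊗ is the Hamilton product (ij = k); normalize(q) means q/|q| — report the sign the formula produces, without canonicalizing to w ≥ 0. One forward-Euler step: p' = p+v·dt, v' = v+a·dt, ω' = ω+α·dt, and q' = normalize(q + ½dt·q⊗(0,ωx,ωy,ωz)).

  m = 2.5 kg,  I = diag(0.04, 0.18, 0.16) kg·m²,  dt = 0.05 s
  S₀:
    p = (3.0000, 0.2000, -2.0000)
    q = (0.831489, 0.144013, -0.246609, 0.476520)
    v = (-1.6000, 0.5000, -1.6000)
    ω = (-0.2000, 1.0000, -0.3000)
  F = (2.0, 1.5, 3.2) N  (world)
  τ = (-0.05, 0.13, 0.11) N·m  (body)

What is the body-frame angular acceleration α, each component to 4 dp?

precession coupling ω×(Iω) = (0.0060, -0.0072, -0.0280)
angular accel α = (-1.4000, 0.7622, 0.8625)

α = (-1.4000, 0.7622, 0.8625)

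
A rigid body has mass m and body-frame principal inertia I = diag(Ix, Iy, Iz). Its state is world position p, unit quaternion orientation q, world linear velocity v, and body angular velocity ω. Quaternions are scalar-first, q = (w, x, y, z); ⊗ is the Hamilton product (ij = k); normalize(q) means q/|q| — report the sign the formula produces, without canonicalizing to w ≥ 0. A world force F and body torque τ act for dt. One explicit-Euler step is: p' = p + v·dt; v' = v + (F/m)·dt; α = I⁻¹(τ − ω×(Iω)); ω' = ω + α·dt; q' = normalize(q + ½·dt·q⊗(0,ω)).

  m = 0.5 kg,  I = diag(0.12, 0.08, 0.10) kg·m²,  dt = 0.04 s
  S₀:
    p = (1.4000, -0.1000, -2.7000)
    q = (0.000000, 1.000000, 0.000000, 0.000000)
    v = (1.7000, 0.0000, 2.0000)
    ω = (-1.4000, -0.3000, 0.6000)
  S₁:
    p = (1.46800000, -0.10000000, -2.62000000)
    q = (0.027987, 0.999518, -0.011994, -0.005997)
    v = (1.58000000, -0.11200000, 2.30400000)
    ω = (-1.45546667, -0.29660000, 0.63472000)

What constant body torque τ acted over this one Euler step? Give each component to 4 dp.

ω₁ − ω₀ = (-0.05546667, 0.00340000, 0.03472000)
applied torque τ = (-0.1700, -0.0100, 0.0700)

τ = (-0.1700, -0.0100, 0.0700)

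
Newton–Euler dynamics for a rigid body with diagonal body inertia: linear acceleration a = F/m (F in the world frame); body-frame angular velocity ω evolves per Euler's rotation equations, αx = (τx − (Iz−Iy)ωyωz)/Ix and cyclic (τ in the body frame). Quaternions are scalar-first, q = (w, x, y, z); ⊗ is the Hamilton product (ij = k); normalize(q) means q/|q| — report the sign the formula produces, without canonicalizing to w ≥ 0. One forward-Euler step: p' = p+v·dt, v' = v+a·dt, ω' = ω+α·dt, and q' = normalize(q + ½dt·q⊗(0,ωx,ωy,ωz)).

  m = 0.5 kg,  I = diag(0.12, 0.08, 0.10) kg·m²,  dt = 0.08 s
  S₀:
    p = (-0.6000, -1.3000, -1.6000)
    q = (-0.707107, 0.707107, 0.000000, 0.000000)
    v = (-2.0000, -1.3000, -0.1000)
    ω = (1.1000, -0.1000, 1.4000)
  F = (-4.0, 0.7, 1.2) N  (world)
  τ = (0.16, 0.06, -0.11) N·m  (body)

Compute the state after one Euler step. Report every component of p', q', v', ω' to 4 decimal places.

p' = p + v·dt = (-0.7600, -1.4040, -1.6080)
new velocity v' = (-2.6400, -1.1880, 0.0920)
precession coupling ω×(Iω) = (-0.0028, 0.0308, 0.0044)
α = I⁻¹(τ − ω×Iω) = (1.3567, 0.3650, -1.1440)
ω' = ω + α·dt = (1.2085, -0.0708, 1.3085)
q⊗(0,ω) = (-0.7778177, -0.7778177, -0.9192391, -1.0606605)
updated quaternion q' = (-0.7363, 0.6743, -0.0367, -0.0423)

p' = (-0.7600, -1.4040, -1.6080)
q' = (-0.7363, 0.6743, -0.0367, -0.0423)
v' = (-2.6400, -1.1880, 0.0920)
ω' = (1.2085, -0.0708, 1.3085)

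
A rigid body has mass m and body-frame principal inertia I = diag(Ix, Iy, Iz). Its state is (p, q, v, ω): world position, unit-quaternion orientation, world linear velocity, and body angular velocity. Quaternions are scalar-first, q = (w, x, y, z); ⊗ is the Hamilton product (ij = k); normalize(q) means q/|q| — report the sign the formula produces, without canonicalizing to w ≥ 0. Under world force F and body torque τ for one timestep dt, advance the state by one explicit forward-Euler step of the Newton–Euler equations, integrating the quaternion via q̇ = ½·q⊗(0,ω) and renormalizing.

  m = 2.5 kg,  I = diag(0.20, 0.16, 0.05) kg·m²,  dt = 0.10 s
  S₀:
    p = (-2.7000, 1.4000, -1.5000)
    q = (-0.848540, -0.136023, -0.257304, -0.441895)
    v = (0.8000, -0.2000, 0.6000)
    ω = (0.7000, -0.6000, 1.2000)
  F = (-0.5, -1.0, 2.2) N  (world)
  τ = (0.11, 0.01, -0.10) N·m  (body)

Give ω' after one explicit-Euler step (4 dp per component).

ω' = (0.7154, -0.6725, 0.9664)

α = I⁻¹(τ − ω×Iω) = (0.1540, -0.7250, -2.3360)
new body rate ω' = (0.7154, -0.6725, 0.9664)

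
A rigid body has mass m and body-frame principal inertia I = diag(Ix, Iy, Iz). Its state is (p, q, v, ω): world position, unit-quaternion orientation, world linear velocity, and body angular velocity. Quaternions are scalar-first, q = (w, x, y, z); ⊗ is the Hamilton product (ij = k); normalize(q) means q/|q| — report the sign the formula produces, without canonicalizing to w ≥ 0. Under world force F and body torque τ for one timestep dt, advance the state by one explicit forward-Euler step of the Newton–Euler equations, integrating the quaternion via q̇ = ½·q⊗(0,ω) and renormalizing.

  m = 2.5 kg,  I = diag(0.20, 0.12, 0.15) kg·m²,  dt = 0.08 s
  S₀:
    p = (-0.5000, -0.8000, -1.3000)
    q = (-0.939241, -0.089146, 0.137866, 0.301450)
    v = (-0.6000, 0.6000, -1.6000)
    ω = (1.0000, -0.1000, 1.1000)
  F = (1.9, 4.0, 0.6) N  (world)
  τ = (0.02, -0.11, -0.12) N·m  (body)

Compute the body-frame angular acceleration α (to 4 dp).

gyro term ω×Iω = (-0.0033, 0.0550, 0.0080)
(τ − ω×Iω)/I = (0.1165, -1.3750, -0.8533)

α = (0.1165, -1.3750, -0.8533)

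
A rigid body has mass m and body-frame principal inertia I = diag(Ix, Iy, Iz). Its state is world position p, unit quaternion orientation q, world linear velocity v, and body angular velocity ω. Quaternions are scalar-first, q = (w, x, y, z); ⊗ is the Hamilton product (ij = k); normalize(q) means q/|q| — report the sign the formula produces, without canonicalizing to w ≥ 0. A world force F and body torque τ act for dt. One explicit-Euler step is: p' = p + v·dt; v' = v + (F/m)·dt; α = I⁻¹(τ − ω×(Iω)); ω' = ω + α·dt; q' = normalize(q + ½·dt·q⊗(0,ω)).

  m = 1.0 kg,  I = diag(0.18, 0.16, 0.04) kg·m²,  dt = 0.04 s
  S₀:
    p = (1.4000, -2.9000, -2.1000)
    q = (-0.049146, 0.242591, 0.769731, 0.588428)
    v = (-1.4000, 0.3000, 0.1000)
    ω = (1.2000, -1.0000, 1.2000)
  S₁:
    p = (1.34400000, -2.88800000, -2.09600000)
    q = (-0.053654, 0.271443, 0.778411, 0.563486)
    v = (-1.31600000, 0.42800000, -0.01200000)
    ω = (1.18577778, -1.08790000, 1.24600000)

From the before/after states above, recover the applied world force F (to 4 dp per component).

Δv = v₁−v₀ = (0.08400000, 0.12800000, -0.11200000)
F = m·Δv/dt = (2.1000, 3.2000, -2.8000)

F = (2.1000, 3.2000, -2.8000)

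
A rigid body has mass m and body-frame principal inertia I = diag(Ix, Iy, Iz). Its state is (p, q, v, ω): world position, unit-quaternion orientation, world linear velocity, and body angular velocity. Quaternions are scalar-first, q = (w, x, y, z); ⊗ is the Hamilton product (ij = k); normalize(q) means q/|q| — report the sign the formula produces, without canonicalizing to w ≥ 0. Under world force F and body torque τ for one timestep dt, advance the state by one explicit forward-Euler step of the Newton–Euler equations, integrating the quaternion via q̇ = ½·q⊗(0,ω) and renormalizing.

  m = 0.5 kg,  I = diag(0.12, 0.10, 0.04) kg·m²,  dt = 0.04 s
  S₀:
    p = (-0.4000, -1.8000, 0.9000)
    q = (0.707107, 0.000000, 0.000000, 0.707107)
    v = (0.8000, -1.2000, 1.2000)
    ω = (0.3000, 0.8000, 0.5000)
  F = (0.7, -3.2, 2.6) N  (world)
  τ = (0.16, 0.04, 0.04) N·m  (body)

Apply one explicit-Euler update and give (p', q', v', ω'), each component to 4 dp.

p' = (-0.3680, -1.8480, 0.9480)
q' = (0.6999, -0.0071, 0.0156, 0.7140)
v' = (0.8560, -1.4560, 1.4080)
ω' = (0.3613, 0.8112, 0.5448)

a = F/m = (1.4000, -6.4000, 5.2000)
p + v·dt = (-0.3680, -1.8480, 0.9480)
new velocity v' = (0.8560, -1.4560, 1.4080)
gyro term ω×Iω = (-0.0240, 0.0120, -0.0048)
(τ − ω×Iω)/I = (1.5333, 0.2800, 1.1200)
new body rate ω' = (0.3613, 0.8112, 0.5448)
q⊗(0,ω) = (-0.3535535, -0.3535535, 0.7778177, 0.3535535)
updated quaternion q' = (0.6999, -0.0071, 0.0156, 0.7140)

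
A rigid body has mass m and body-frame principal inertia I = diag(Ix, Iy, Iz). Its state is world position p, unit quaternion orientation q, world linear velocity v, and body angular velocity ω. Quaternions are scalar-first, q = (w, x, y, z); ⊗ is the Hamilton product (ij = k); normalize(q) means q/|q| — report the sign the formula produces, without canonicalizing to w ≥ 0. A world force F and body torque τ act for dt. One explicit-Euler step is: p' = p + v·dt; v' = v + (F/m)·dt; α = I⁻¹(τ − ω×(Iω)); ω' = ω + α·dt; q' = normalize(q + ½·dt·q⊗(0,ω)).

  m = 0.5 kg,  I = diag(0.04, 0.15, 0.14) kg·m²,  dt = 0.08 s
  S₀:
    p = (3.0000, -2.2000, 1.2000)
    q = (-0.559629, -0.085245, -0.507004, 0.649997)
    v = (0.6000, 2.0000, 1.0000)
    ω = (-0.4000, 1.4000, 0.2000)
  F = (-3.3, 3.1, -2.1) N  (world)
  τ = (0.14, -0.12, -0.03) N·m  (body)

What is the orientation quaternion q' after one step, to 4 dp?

q' = (-0.5369, -0.1165, -0.5471, 0.6315)

q⊗(0,ω) = (0.5457082, -0.7875450, -1.0264304, -0.4340704)
q' = normalize(q + ½dt·q⊗(0,ω)) = (-0.5369, -0.1165, -0.5471, 0.6315)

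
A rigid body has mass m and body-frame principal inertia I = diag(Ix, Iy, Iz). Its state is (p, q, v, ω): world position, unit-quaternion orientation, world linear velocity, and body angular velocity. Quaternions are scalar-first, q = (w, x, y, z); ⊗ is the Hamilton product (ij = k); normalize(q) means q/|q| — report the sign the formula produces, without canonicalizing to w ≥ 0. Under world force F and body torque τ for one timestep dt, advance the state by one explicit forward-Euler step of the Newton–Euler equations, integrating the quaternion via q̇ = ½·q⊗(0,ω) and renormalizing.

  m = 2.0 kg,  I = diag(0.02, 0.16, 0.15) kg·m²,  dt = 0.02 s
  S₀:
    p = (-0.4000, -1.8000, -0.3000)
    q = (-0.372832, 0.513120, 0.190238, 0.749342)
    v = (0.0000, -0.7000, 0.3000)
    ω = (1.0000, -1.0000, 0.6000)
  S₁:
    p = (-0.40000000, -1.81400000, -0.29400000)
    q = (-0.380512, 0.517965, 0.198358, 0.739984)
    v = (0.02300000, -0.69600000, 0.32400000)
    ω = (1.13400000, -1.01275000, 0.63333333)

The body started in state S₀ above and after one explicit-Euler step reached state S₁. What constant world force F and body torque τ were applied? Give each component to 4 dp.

v₁ − v₀ = (0.02300000, 0.00400000, 0.02400000)
applied force F = (2.3000, 0.4000, 2.4000)
Δω = ω₁−ω₀ = (0.13400000, -0.01275000, 0.03333333)
τ = I·(Δω/dt) + ω₀×(Iω₀) = (0.1400, -0.1800, 0.1100)

F = (2.3000, 0.4000, 2.4000)
τ = (0.1400, -0.1800, 0.1100)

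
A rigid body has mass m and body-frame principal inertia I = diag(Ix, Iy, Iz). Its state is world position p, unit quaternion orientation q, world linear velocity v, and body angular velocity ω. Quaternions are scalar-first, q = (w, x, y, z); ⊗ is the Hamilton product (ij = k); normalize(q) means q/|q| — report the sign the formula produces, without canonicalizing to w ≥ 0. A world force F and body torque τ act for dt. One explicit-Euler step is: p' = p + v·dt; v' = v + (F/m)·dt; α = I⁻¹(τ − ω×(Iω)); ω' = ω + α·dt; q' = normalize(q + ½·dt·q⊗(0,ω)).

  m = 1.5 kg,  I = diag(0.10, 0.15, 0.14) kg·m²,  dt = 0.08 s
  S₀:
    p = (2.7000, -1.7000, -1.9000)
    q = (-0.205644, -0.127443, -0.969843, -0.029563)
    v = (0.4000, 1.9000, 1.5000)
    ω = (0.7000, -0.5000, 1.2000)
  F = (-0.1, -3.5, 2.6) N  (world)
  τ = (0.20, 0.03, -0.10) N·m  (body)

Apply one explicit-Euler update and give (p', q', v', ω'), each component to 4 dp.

p' = (2.7320, -1.5480, -1.7800)
q' = (-0.2197, -0.1800, -0.9588, -0.0097)
v' = (0.3947, 1.7133, 1.6387)
ω' = (0.8552, -0.4661, 1.1529)

linear accel F/m = (-0.0667, -2.3333, 1.7333)
p' = p + v·dt = (2.7320, -1.5480, -1.7800)
new velocity v' = (0.3947, 1.7133, 1.6387)
gyro term ω×Iω = (0.0060, -0.0336, -0.0175)
angular accel α = (1.9400, 0.4240, -0.5893)
new body rate ω' = (0.8552, -0.4661, 1.1529)
2q̇ = q⊗(0,ω) = (-0.3602358, -1.3225439, 0.2350595, 0.4958388)
updated quaternion q' = (-0.2197, -0.1800, -0.9588, -0.0097)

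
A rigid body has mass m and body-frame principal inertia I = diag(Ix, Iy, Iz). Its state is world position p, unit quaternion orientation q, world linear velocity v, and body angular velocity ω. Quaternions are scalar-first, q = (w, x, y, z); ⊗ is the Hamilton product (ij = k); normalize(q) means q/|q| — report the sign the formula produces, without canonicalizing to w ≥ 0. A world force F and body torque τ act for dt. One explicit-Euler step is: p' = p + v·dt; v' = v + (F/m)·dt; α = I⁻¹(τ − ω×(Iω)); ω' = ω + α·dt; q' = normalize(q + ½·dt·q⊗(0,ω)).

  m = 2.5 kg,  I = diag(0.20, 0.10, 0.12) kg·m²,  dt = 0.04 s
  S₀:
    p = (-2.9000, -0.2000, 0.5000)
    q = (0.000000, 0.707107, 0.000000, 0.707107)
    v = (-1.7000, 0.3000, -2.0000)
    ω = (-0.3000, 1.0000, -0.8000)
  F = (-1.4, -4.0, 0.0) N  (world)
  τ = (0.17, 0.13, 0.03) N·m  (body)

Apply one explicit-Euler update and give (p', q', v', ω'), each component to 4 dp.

a = (-0.5600, -1.6000, 0.0000)
p + v·dt = (-2.9680, -0.1880, 0.4200)
new velocity v' = (-1.7224, 0.2360, -2.0000)
α = I⁻¹(τ − ω×Iω) = (0.9300, 1.1080, 0.0000)
ω + α·dt = (-0.2628, 1.0443, -0.8000)
2q̇ = q⊗(0,ω) = (0.7778177, -0.7071070, 0.3535535, 0.7071070)
updated quaternion q' = (0.0156, 0.6927, 0.0071, 0.7210)

p' = (-2.9680, -0.1880, 0.4200)
q' = (0.0156, 0.6927, 0.0071, 0.7210)
v' = (-1.7224, 0.2360, -2.0000)
ω' = (-0.2628, 1.0443, -0.8000)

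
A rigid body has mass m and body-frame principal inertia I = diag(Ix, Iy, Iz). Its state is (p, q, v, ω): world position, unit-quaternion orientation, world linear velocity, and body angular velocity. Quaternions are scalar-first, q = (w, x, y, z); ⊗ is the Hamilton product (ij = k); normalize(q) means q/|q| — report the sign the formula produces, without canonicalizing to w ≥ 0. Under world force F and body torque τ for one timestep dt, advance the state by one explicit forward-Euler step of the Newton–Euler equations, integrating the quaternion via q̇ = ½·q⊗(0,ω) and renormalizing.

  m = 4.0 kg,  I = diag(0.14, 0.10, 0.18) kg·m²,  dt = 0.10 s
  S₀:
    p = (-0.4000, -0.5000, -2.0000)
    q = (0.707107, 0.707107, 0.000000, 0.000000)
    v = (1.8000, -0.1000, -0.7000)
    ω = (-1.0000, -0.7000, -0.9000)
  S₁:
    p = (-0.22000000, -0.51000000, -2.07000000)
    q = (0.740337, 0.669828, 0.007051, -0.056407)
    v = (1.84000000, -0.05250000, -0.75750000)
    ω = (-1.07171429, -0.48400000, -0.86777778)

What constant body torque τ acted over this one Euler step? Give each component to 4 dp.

rate change Δω = (-0.07171429, 0.21600000, 0.03222222)
ω₀×(Iω₀) = (0.0504, -0.0360, -0.0280)
τ = I·(Δω/dt) + ω₀×(Iω₀) = (-0.0500, 0.1800, 0.0300)

τ = (-0.0500, 0.1800, 0.0300)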